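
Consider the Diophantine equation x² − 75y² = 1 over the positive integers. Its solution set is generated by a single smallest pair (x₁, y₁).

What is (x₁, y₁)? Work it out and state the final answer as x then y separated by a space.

26 3

√75 → a₀=8, period (1,1,1,16); ℓ=4 even so k=3
a_0=8:  p_0=8·1+0=8,  q_0=8·0+1=1
a_1=1:  p_1=1·8+1=9,  q_1=1·1+0=1
a_2=1:  p_2=1·9+8=17,  q_2=1·1+1=2
a_3=1:  p_3=1·17+9=26,  q_3=1·2+1=3
→ (26, 3).  Check: 26²=676, 75·3²=675, difference 1.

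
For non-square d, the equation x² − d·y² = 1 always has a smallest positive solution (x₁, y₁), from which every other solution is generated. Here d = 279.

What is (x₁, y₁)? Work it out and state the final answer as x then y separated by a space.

1520 91

[16; 1,2,2,1,2,2,1,32] for √279; ℓ=8 ⇒ convergent index 7
k=0  a_k=16  p_k/q_k = 16/1
…
k=2  a_k=2  p_k/q_k = 50/3
…
k=6  a_k=2  p_k/q_k = 1069/64
k=7  a_k=1  p_k/q_k = 1520/91
fundamental: x₁=1520, y₁=91  (since 2310400 − 279·8281 = 1)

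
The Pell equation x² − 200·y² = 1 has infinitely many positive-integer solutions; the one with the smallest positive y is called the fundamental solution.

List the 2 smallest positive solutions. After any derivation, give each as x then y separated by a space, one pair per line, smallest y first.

99 7
19601 1386

[14; 7,28] for √200; ℓ=2 ⇒ convergent index 1
a_0=14:  p_0=14·1+0=14,  q_0=14·0+1=1
a_1=7:  p_1=7·14+1=99,  q_1=7·1+0=7
fundamental: x₁=99, y₁=7  (since 9801 − 200·49 = 1)
(99+7√200)^2 = 19601 + 1386√200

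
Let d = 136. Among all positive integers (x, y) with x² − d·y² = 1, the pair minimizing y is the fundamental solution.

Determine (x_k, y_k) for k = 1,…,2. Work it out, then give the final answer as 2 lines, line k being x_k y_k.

35 3
2449 210

√136 → a₀=11, period (1,1,1,22); ℓ=4 even so k=3
k=0  a_k=11  p_k/q_k = 11/1
k=1  a_k=1  p_k/q_k = 12/1
k=2  a_k=1  p_k/q_k = 23/2
k=3  a_k=1  p_k/q_k = 35/3
(x₁, y₁) = (35, 3);  35² − 136·3² = 1 ✓
n=2: (35,3)∘(35,3) = (35·35+136·3·3, 35·3+3·35) = (2449,210)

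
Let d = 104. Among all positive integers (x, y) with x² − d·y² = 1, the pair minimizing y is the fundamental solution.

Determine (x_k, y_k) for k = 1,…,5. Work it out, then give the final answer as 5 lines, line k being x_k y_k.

51 5
5201 510
530451 52015
54100801 5305020
5517751251 541060025

√104 → a₀=10, period (5,20); ℓ=2 even so k=1
k=0  a_k=10  p_k/q_k = 10/1
k=1  a_k=5  p_k/q_k = 51/5
→ (51, 5).  Check: 51²=2601, 104·5²=2600, difference 1.
(x_2, y_2) = (51·51 + 104·5·5, 51·5 + 5·51) = (5201, 510)
(x_3, y_3) = (51·5201 + 104·5·510, 51·510 + 5·5201) = (530451, 52015)
(x_4, y_4) = (51·530451 + 104·5·52015, 51·52015 + 5·530451) = (54100801, 5305020)
(x_5, y_5) = (51·54100801 + 104·5·5305020, 51·5305020 + 5·54100801) = (5517751251, 541060025)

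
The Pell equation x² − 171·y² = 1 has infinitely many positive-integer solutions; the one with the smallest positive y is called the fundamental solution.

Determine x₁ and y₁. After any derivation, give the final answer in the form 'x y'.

170 13

√171 → a₀=13, period (13,26); ℓ=2 even so k=1
k=0  a_k=13  p_k/q_k = 13/1
k=1  a_k=13  p_k/q_k = 170/13
→ (170, 13).  Check: 170²=28900, 171·13²=28899, difference 1.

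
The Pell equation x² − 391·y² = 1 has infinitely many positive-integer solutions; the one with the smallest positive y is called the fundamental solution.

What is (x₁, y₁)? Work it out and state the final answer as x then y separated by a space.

7338680 371133

√391 → a₀=19, period (1,3,2,2,1,…,3,1,38); ℓ=16 even so k=15
i=0: a=19 ⇒ p=19, q=1
i=1: a=1 ⇒ p=20, q=1
i=2: a=3 ⇒ p=79, q=4
i=3: a=2 ⇒ p=178, q=9
…
i=5: a=1 ⇒ p=613, q=31
i=6: a=1 ⇒ p=1048, q=53
i=7: a=2 ⇒ p=2709, q=137
i=8: a=19 ⇒ p=52519, q=2656
i=9: a=2 ⇒ p=107747, q=5449
i=10: a=1 ⇒ p=160266, q=8105
i=11: a=1 ⇒ p=268013, q=13554
…
i=13: a=2 ⇒ p=1660597, q=83980
i=14: a=3 ⇒ p=5678083, q=287153
i=15: a=1 ⇒ p=7338680, q=371133
→ (7338680, 371133).  Check: 7338680²=53856224142400, 391·371133²=53856224142399, difference 1.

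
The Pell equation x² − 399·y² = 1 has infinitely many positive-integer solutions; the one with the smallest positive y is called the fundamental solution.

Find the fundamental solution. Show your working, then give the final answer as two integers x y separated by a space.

20 1

√399 = [19; 1,38, …], period ℓ=2 (even) → k=1
k=0  a_k=19  p_k/q_k = 19/1
k=1  a_k=1  p_k/q_k = 20/1
→ (20, 1).  Check: 20²=400, 399·1²=399, difference 1.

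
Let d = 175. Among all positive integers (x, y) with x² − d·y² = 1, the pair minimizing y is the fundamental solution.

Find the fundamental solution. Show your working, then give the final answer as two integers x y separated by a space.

2024 153

√175 = [13; 4,2,1,2,4,26, …], period ℓ=6 (even) → k=5
step 0: (13, 1)  from 13·(1,0) + (0,1)
step 1: (53, 4)  from 4·(13,1) + (1,0)
step 2: (119, 9)  from 2·(53,4) + (13,1)
…
step 4: (463, 35)  from 2·(172,13) + (119,9)
step 5: (2024, 153)  from 4·(463,35) + (172,13)
→ (2024, 153).  Check: 2024²=4096576, 175·153²=4096575, difference 1.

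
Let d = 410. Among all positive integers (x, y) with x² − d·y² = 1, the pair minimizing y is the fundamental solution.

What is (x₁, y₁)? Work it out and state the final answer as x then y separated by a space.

81 4

√410 = [20; 4,40, …], period ℓ=2 (even) → k=1
step 0: (20, 1)  from 20·(1,0) + (0,1)
step 1: (81, 4)  from 4·(20,1) + (1,0)
(x₁, y₁) = (81, 4);  81² − 410·4² = 1 ✓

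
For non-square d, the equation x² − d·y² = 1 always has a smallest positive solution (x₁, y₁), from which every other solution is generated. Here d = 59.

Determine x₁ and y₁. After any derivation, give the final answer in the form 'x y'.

[7; 1,2,7,2,1,14] for √59; ℓ=6 ⇒ convergent index 5
step 0: (7, 1)  from 7·(1,0) + (0,1)
…
step 2: (23, 3)  from 2·(8,1) + (7,1)
step 3: (169, 22)  from 7·(23,3) + (8,1)
step 4: (361, 47)  from 2·(169,22) + (23,3)
step 5: (530, 69)  from 1·(361,47) + (169,22)
fundamental: x₁=530, y₁=69  (since 280900 − 59·4761 = 1)

530 69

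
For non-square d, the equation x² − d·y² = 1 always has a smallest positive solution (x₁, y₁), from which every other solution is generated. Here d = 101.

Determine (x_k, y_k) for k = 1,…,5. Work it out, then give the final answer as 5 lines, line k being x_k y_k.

201 20
80801 8040
32481801 3232060
13057603201 1299280080
5249124005001 522307360100

d=101: √d = [10; 20] (ℓ=1, odd), read p_1/q_1
a_0=10:  p_0=10·1+0=10,  q_0=10·0+1=1
a_1=20:  p_1=20·10+1=201,  q_1=20·1+0=20
fundamental: x₁=201, y₁=20  (since 40401 − 101·400 = 1)
k=2:  x_2 = 201·201+101·20·20 = 80801,  y_2 = 201·20+20·201 = 8040
k=3:  x_3 = 201·80801+101·20·8040 = 32481801,  y_3 = 201·8040+20·80801 = 3232060
k=4:  x_4 = 201·32481801+101·20·3232060 = 13057603201,  y_4 = 201·3232060+20·32481801 = 1299280080
k=5:  x_5 = 201·13057603201+101·20·1299280080 = 5249124005001,  y_5 = 201·1299280080+20·13057603201 = 522307360100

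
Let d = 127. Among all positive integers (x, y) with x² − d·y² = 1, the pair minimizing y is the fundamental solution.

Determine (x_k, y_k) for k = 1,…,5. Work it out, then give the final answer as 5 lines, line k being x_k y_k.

4730624 419775
44757606858751 3971595379200
423462818377139450624 37576248838264821825
4006486743445029115330560001 355518209168531397366758400
37906364688445371364544653008890624 3363645945459311770024609913661375

√127 → a₀=11, period (3,1,2,2,7,11,7,2,2,1,3,22); ℓ=12 even so k=11
a_0=11:  p_0=11·1+0=11,  q_0=11·0+1=1
…
a_2=1:  p_2=1·34+11=45,  q_2=1·3+1=4
a_3=2:  p_3=2·45+34=124,  q_3=2·4+3=11
a_4=2:  p_4=2·124+45=293,  q_4=2·11+4=26
a_5=7:  p_5=7·293+124=2175,  q_5=7·26+11=193
…
a_8=2:  p_8=2·171701+24218=367620,  q_8=2·15236+2149=32621
a_9=2:  p_9=2·367620+171701=906941,  q_9=2·32621+15236=80478
a_10=1:  p_10=1·906941+367620=1274561,  q_10=1·80478+32621=113099
a_11=3:  p_11=3·1274561+906941=4730624,  q_11=3·113099+80478=419775
(x₁, y₁) = (4730624, 419775);  4730624² − 127·419775² = 1 ✓
(4730624+419775√127)^2 = 44757606858751 + 3971595379200√127
(4730624+419775√127)^3 = 423462818377139450624 + 37576248838264821825√127
(4730624+419775√127)^4 = 4006486743445029115330560001 + 355518209168531397366758400√127
(4730624+419775√127)^5 = 37906364688445371364544653008890624 + 3363645945459311770024609913661375√127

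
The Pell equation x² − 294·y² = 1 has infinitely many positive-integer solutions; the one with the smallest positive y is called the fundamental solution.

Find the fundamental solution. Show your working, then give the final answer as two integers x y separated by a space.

d=294: √d = [17; 6,1,4,1,6,34] (ℓ=6, even), read p_5/q_5
a_0=17:  p_0=17·1+0=17,  q_0=17·0+1=1
a_1=6:  p_1=6·17+1=103,  q_1=6·1+0=6
a_2=1:  p_2=1·103+17=120,  q_2=1·6+1=7
…
a_4=1:  p_4=1·583+120=703,  q_4=1·34+7=41
a_5=6:  p_5=6·703+583=4801,  q_5=6·41+34=280
fundamental: x₁=4801, y₁=280  (since 23049601 − 294·78400 = 1)

4801 280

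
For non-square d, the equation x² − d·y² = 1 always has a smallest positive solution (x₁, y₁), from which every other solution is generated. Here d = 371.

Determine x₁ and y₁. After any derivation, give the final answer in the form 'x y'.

d=371: √d = [19; 3,1,4,1,3,38] (ℓ=6, even), read p_5/q_5
i=0: a=19 ⇒ p=19, q=1
…
i=4: a=1 ⇒ p=443, q=23
i=5: a=3 ⇒ p=1695, q=88
fundamental: x₁=1695, y₁=88  (since 2873025 − 371·7744 = 1)

1695 88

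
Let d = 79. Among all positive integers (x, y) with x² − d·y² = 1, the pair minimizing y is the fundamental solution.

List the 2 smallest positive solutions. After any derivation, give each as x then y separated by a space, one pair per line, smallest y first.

√79 = [8; 1,7,1,16, …], period ℓ=4 (even) → k=3
i=0: a=8 ⇒ p=8, q=1
i=1: a=1 ⇒ p=9, q=1
i=2: a=7 ⇒ p=71, q=8
i=3: a=1 ⇒ p=80, q=9
→ (80, 9).  Check: 80²=6400, 79·9²=6399, difference 1.
(x_2, y_2) = (80·80 + 79·9·9, 80·9 + 9·80) = (12799, 1440)

80 9
12799 1440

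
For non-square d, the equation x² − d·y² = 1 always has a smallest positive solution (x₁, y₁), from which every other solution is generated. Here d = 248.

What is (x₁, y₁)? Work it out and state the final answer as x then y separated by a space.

63 4

d=248: √d = [15; 1,2,1,30] (ℓ=4, even), read p_3/q_3
a_0=15:  p_0=15·1+0=15,  q_0=15·0+1=1
a_1=1:  p_1=1·15+1=16,  q_1=1·1+0=1
a_2=2:  p_2=2·16+15=47,  q_2=2·1+1=3
a_3=1:  p_3=1·47+16=63,  q_3=1·3+1=4
→ (63, 4).  Check: 63²=3969, 248·4²=3968, difference 1.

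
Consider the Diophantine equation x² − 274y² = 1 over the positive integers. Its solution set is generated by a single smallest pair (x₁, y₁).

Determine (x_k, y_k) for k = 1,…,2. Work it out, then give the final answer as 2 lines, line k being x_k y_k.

d=274: √d = [16; 1,1,4,4,1,1,32] (ℓ=7, odd), read p_13/q_13
i=0: a=16 ⇒ p=16, q=1
…
i=2: a=1 ⇒ p=33, q=2
…
i=4: a=4 ⇒ p=629, q=38
i=5: a=1 ⇒ p=778, q=47
i=6: a=1 ⇒ p=1407, q=85
…
i=8: a=1 ⇒ p=47209, q=2852
i=9: a=1 ⇒ p=93011, q=5619
i=10: a=4 ⇒ p=419253, q=25328
i=11: a=4 ⇒ p=1770023, q=106931
i=12: a=1 ⇒ p=2189276, q=132259
i=13: a=1 ⇒ p=3959299, q=239190
(x₁, y₁) = (3959299, 239190);  3959299² − 274·239190² = 1 ✓
k=2:  x_2 = 3959299·3959299+274·239190·239190 = 31352097142801,  y_2 = 3959299·239190+239190·3959299 = 1894049455620

3959299 239190
31352097142801 1894049455620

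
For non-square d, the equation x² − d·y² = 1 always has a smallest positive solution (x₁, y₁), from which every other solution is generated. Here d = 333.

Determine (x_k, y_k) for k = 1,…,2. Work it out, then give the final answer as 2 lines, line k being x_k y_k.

73 4
10657 584

√333 = [18; 4,36, …], period ℓ=2 (even) → k=1
k=0  a_k=18  p_k/q_k = 18/1
k=1  a_k=4  p_k/q_k = 73/4
→ (73, 4).  Check: 73²=5329, 333·4²=5328, difference 1.
k=2:  x_2 = 73·73+333·4·4 = 10657,  y_2 = 73·4+4·73 = 584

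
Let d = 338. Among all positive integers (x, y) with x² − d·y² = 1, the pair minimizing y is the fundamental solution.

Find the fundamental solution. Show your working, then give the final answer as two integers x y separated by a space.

114243 6214

√338 = [18; 2,1,1,2,36, …], period ℓ=5 (odd) → k=9
i=0: a=18 ⇒ p=18, q=1
…
i=8: a=1 ⇒ p=43958, q=2391
i=9: a=2 ⇒ p=114243, q=6214
(x₁, y₁) = (114243, 6214);  114243² − 338·6214² = 1 ✓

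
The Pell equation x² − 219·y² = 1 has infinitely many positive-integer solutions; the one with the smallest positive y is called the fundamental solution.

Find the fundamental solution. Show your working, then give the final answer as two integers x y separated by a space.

74 5

√219 = [14; 1,3,1,28, …], period ℓ=4 (even) → k=3
step 0: (14, 1)  from 14·(1,0) + (0,1)
…
step 2: (59, 4)  from 3·(15,1) + (14,1)
step 3: (74, 5)  from 1·(59,4) + (15,1)
fundamental: x₁=74, y₁=5  (since 5476 − 219·25 = 1)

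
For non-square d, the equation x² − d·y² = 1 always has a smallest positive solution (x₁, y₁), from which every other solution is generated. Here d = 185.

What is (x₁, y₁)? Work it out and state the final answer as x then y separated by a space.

9249 680

[13; 1,1,1,1,26] for √185; ℓ=5 ⇒ convergent index 9
a_0=13:  p_0=13·1+0=13,  q_0=13·0+1=1
a_1=1:  p_1=1·13+1=14,  q_1=1·1+0=1
…
a_3=1:  p_3=1·27+14=41,  q_3=1·2+1=3
…
a_5=26:  p_5=26·68+41=1809,  q_5=26·5+3=133
…
a_8=1:  p_8=1·3686+1877=5563,  q_8=1·271+138=409
a_9=1:  p_9=1·5563+3686=9249,  q_9=1·409+271=680
fundamental: x₁=9249, y₁=680  (since 85544001 − 185·462400 = 1)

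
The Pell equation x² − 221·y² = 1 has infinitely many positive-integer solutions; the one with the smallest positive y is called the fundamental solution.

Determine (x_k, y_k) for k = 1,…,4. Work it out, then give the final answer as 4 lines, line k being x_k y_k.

d=221: √d = [14; 1,6,2,6,1,28] (ℓ=6, even), read p_5/q_5
step 0: (14, 1)  from 14·(1,0) + (0,1)
…
step 3: (223, 15)  from 2·(104,7) + (15,1)
step 4: (1442, 97)  from 6·(223,15) + (104,7)
step 5: (1665, 112)  from 1·(1442,97) + (223,15)
(x₁, y₁) = (1665, 112);  1665² − 221·112² = 1 ✓
n=2: (1665,112)∘(1665,112) = (1665·1665+221·112·112, 1665·112+112·1665) = (5544449,372960)
n=3: (5544449,372960)∘(1665,112) = (1665·5544449+221·112·372960, 1665·372960+112·5544449) = (18463013505,1241956688)
n=4: (18463013505,1241956688)∘(1665,112) = (1665·18463013505+221·112·1241956688, 1665·1241956688+112·18463013505) = (61481829427201,4135715398080)

1665 112
5544449 372960
18463013505 1241956688
61481829427201 4135715398080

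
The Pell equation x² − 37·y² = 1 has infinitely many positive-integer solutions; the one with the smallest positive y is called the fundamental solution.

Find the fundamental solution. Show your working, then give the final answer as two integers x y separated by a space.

73 12

√37 → a₀=6, period (12); ℓ=1 odd so k=1
k=0  a_k=6  p_k/q_k = 6/1
k=1  a_k=12  p_k/q_k = 73/12
(x₁, y₁) = (73, 12);  73² − 37·12² = 1 ✓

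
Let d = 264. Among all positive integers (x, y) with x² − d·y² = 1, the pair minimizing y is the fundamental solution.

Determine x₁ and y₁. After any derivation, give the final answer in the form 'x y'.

65 4

√264 = [16; 4,32, …], period ℓ=2 (even) → k=1
k=0  a_k=16  p_k/q_k = 16/1
k=1  a_k=4  p_k/q_k = 65/4
fundamental: x₁=65, y₁=4  (since 4225 − 264·16 = 1)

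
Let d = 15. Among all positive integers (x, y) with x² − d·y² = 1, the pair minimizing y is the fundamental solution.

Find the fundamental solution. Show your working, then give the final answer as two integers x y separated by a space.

4 1

[3; 1,6] for √15; ℓ=2 ⇒ convergent index 1
k=0  a_k=3  p_k/q_k = 3/1
k=1  a_k=1  p_k/q_k = 4/1
(x₁, y₁) = (4, 1);  4² − 15·1² = 1 ✓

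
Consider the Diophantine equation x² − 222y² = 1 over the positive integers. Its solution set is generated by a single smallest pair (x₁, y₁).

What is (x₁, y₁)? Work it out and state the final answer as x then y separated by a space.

√222 → a₀=14, period (1,8,1,28); ℓ=4 even so k=3
a_0=14:  p_0=14·1+0=14,  q_0=14·0+1=1
a_1=1:  p_1=1·14+1=15,  q_1=1·1+0=1
a_2=8:  p_2=8·15+14=134,  q_2=8·1+1=9
a_3=1:  p_3=1·134+15=149,  q_3=1·9+1=10
(x₁, y₁) = (149, 10);  149² − 222·10² = 1 ✓

149 10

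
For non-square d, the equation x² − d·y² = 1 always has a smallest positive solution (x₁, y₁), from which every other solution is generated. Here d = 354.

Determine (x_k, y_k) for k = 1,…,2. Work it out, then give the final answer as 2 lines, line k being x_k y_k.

d=354: √d = [18; 1,4,2,2,18,2,2,4,1,36] (ℓ=10, even), read p_9/q_9
step 0: (18, 1)  from 18·(1,0) + (0,1)
step 1: (19, 1)  from 1·(18,1) + (1,0)
step 2: (94, 5)  from 4·(19,1) + (18,1)
step 3: (207, 11)  from 2·(94,5) + (19,1)
…
step 5: (9351, 497)  from 18·(508,27) + (207,11)
step 6: (19210, 1021)  from 2·(9351,497) + (508,27)
step 7: (47771, 2539)  from 2·(19210,1021) + (9351,497)
step 8: (210294, 11177)  from 4·(47771,2539) + (19210,1021)
step 9: (258065, 13716)  from 1·(210294,11177) + (47771,2539)
(x₁, y₁) = (258065, 13716);  258065² − 354·13716² = 1 ✓
n=2: (258065,13716)∘(258065,13716) = (258065·258065+354·13716·13716, 258065·13716+13716·258065) = (133195088449,7079239080)

258065 13716
133195088449 7079239080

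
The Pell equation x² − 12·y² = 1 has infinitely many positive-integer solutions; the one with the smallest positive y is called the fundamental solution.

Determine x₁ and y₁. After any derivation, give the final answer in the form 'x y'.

7 2

√12 = [3; 2,6, …], period ℓ=2 (even) → k=1
i=0: a=3 ⇒ p=3, q=1
i=1: a=2 ⇒ p=7, q=2
(x₁, y₁) = (7, 2);  7² − 12·2² = 1 ✓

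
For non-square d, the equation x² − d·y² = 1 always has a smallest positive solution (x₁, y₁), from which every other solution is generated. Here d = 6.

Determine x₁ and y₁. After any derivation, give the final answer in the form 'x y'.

√6 = [2; 2,4, …], period ℓ=2 (even) → k=1
i=0: a=2 ⇒ p=2, q=1
i=1: a=2 ⇒ p=5, q=2
(x₁, y₁) = (5, 2);  5² − 6·2² = 1 ✓

5 2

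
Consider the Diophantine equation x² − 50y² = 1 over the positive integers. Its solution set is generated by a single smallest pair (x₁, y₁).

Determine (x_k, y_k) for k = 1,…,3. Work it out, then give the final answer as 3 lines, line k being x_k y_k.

√50 → a₀=7, period (14); ℓ=1 odd so k=1
step 0: (7, 1)  from 7·(1,0) + (0,1)
step 1: (99, 14)  from 14·(7,1) + (1,0)
(x₁, y₁) = (99, 14);  99² − 50·14² = 1 ✓
(x_2, y_2) = (99·99 + 50·14·14, 99·14 + 14·99) = (19601, 2772)
(x_3, y_3) = (99·19601 + 50·14·2772, 99·2772 + 14·19601) = (3880899, 548842)

99 14
19601 2772
3880899 548842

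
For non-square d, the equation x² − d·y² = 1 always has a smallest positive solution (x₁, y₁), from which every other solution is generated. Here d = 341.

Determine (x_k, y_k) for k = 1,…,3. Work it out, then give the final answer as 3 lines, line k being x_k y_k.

10626551 575460
225847172311201 12230310076920
4799952989541519968951 259932027556408030380

√341 = [18; 2,6,1,8,2,…,6,2,36, …], period ℓ=14 (even) → k=13
k=0  a_k=18  p_k/q_k = 18/1
k=1  a_k=2  p_k/q_k = 37/2
k=2  a_k=6  p_k/q_k = 240/13
k=3  a_k=1  p_k/q_k = 277/15
k=4  a_k=8  p_k/q_k = 2456/133
…
k=6  a_k=1  p_k/q_k = 7645/414
…
k=8  a_k=1  p_k/q_k = 28124/1523
k=9  a_k=2  p_k/q_k = 76727/4155
k=10  a_k=8  p_k/q_k = 641940/34763
k=11  a_k=1  p_k/q_k = 718667/38918
k=12  a_k=6  p_k/q_k = 4953942/268271
k=13  a_k=2  p_k/q_k = 10626551/575460
(x₁, y₁) = (10626551, 575460);  10626551² − 341·575460² = 1 ✓
n=2: (10626551,575460)∘(10626551,575460) = (10626551·10626551+341·575460·575460, 10626551·575460+575460·10626551) = (225847172311201,12230310076920)
n=3: (225847172311201,12230310076920)∘(10626551,575460) = (10626551·225847172311201+341·575460·12230310076920, 10626551·12230310076920+575460·225847172311201) = (4799952989541519968951,259932027556408030380)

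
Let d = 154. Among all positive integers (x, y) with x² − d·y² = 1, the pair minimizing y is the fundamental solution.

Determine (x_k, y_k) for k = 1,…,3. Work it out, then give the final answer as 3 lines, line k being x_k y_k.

21295 1716
906954049 73084440
38627172925615 3112666297884

d=154: √d = [12; 2,2,3,1,2,1,3,2,2,24] (ℓ=10, even), read p_9/q_9
step 0: (12, 1)  from 12·(1,0) + (0,1)
step 1: (25, 2)  from 2·(12,1) + (1,0)
step 2: (62, 5)  from 2·(25,2) + (12,1)
step 3: (211, 17)  from 3·(62,5) + (25,2)
step 4: (273, 22)  from 1·(211,17) + (62,5)
step 5: (757, 61)  from 2·(273,22) + (211,17)
step 6: (1030, 83)  from 1·(757,61) + (273,22)
step 7: (3847, 310)  from 3·(1030,83) + (757,61)
step 8: (8724, 703)  from 2·(3847,310) + (1030,83)
step 9: (21295, 1716)  from 2·(8724,703) + (3847,310)
fundamental: x₁=21295, y₁=1716  (since 453477025 − 154·2944656 = 1)
k=2:  x_2 = 21295·21295+154·1716·1716 = 906954049,  y_2 = 21295·1716+1716·21295 = 73084440
k=3:  x_3 = 21295·906954049+154·1716·73084440 = 38627172925615,  y_3 = 21295·73084440+1716·906954049 = 3112666297884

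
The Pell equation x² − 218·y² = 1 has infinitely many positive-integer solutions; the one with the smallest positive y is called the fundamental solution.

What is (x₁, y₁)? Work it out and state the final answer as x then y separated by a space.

√218 = [14; 1,3,3,1,28, …], period ℓ=5 (odd) → k=9
a_0=14:  p_0=14·1+0=14,  q_0=14·0+1=1
a_1=1:  p_1=1·14+1=15,  q_1=1·1+0=1
…
a_3=3:  p_3=3·59+15=192,  q_3=3·4+1=13
a_4=1:  p_4=1·192+59=251,  q_4=1·13+4=17
…
a_8=3:  p_8=3·29633+7471=96370,  q_8=3·2007+506=6527
a_9=1:  p_9=1·96370+29633=126003,  q_9=1·6527+2007=8534
→ (126003, 8534).  Check: 126003²=15876756009, 218·8534²=15876756008, difference 1.

126003 8534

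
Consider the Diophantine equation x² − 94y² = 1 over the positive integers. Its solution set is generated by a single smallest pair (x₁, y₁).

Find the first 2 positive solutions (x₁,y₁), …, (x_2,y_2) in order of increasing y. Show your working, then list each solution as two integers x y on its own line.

2143295 221064
9187426914049 947610731760

d=94: √d = [9; 1,2,3,1,1,…,2,1,18] (ℓ=16, even), read p_15/q_15
a_0=9:  p_0=9·1+0=9,  q_0=9·0+1=1
a_1=1:  p_1=1·9+1=10,  q_1=1·1+0=1
…
a_3=3:  p_3=3·29+10=97,  q_3=3·3+1=10
…
a_5=1:  p_5=1·126+97=223,  q_5=1·13+10=23
a_6=5:  p_6=5·223+126=1241,  q_6=5·23+13=128
…
a_8=8:  p_8=8·1464+1241=12953,  q_8=8·151+128=1336
…
a_12=1:  p_12=1·99455+85038=184493,  q_12=1·10258+8771=19029
…
a_14=2:  p_14=2·652934+184493=1490361,  q_14=2·67345+19029=153719
a_15=1:  p_15=1·1490361+652934=2143295,  q_15=1·153719+67345=221064
→ (2143295, 221064).  Check: 2143295²=4593713457025, 94·221064²=4593713457024, difference 1.
k=2:  x_2 = 2143295·2143295+94·221064·221064 = 9187426914049,  y_2 = 2143295·221064+221064·2143295 = 947610731760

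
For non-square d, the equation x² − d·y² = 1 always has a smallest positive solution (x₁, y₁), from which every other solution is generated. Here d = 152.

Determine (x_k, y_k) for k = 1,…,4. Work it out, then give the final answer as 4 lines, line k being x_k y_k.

37 3
2737 222
202501 16425
14982337 1215228

d=152: √d = [12; 3,24] (ℓ=2, even), read p_1/q_1
k=0  a_k=12  p_k/q_k = 12/1
k=1  a_k=3  p_k/q_k = 37/3
(x₁, y₁) = (37, 3);  37² − 152·3² = 1 ✓
(37+3√152)^2 = 2737 + 222√152
(37+3√152)^3 = 202501 + 16425√152
(37+3√152)^4 = 14982337 + 1215228√152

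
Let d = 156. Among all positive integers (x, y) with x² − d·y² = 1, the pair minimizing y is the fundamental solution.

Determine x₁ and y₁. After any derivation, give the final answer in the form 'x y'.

25 2

[12; 2,24] for √156; ℓ=2 ⇒ convergent index 1
i=0: a=12 ⇒ p=12, q=1
i=1: a=2 ⇒ p=25, q=2
(x₁, y₁) = (25, 2);  25² − 156·2² = 1 ✓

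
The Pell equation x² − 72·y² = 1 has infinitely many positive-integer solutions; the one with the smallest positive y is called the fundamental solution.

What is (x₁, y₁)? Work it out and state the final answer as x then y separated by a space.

√72 = [8; 2,16, …], period ℓ=2 (even) → k=1
i=0: a=8 ⇒ p=8, q=1
i=1: a=2 ⇒ p=17, q=2
(x₁, y₁) = (17, 2);  17² − 72·2² = 1 ✓

17 2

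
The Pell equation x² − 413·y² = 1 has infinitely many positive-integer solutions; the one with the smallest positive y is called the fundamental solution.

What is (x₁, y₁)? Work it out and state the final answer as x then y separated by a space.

113399 5580

[20; 3,9,1,4,1,9,3,40] for √413; ℓ=8 ⇒ convergent index 7
i=0: a=20 ⇒ p=20, q=1
…
i=5: a=1 ⇒ p=3719, q=183
i=6: a=9 ⇒ p=36560, q=1799
i=7: a=3 ⇒ p=113399, q=5580
(x₁, y₁) = (113399, 5580);  113399² − 413·5580² = 1 ✓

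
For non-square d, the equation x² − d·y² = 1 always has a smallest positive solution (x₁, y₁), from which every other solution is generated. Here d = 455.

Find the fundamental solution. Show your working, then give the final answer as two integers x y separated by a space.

√455 → a₀=21, period (3,42); ℓ=2 even so k=1
a_0=21:  p_0=21·1+0=21,  q_0=21·0+1=1
a_1=3:  p_1=3·21+1=64,  q_1=3·1+0=3
→ (64, 3).  Check: 64²=4096, 455·3²=4095, difference 1.

64 3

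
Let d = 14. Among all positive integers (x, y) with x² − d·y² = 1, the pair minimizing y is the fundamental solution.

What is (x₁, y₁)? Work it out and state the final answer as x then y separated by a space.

d=14: √d = [3; 1,2,1,6] (ℓ=4, even), read p_3/q_3
i=0: a=3 ⇒ p=3, q=1
i=1: a=1 ⇒ p=4, q=1
i=2: a=2 ⇒ p=11, q=3
i=3: a=1 ⇒ p=15, q=4
(x₁, y₁) = (15, 4);  15² − 14·4² = 1 ✓

15 4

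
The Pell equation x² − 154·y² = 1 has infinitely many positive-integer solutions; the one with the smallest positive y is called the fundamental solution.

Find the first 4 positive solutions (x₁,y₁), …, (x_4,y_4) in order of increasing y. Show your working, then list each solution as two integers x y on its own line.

21295 1716
906954049 73084440
38627172925615 3112666297884
1645131293994988801 132568457553795120

√154 = [12; 2,2,3,1,2,1,3,2,2,24, …], period ℓ=10 (even) → k=9
a_0=12:  p_0=12·1+0=12,  q_0=12·0+1=1
…
a_2=2:  p_2=2·25+12=62,  q_2=2·2+1=5
a_3=3:  p_3=3·62+25=211,  q_3=3·5+2=17
a_4=1:  p_4=1·211+62=273,  q_4=1·17+5=22
a_5=2:  p_5=2·273+211=757,  q_5=2·22+17=61
…
a_8=2:  p_8=2·3847+1030=8724,  q_8=2·310+83=703
a_9=2:  p_9=2·8724+3847=21295,  q_9=2·703+310=1716
→ (21295, 1716).  Check: 21295²=453477025, 154·1716²=453477024, difference 1.
n=2: (21295,1716)∘(21295,1716) = (21295·21295+154·1716·1716, 21295·1716+1716·21295) = (906954049,73084440)
n=3: (906954049,73084440)∘(21295,1716) = (21295·906954049+154·1716·73084440, 21295·73084440+1716·906954049) = (38627172925615,3112666297884)
n=4: (38627172925615,3112666297884)∘(21295,1716) = (21295·38627172925615+154·1716·3112666297884, 21295·3112666297884+1716·38627172925615) = (1645131293994988801,132568457553795120)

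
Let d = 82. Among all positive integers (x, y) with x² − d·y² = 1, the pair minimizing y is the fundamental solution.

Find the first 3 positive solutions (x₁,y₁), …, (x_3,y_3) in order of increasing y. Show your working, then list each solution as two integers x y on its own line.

√82 → a₀=9, period (18); ℓ=1 odd so k=1
k=0  a_k=9  p_k/q_k = 9/1
k=1  a_k=18  p_k/q_k = 163/18
→ (163, 18).  Check: 163²=26569, 82·18²=26568, difference 1.
n=2: (163,18)∘(163,18) = (163·163+82·18·18, 163·18+18·163) = (53137,5868)
n=3: (53137,5868)∘(163,18) = (163·53137+82·18·5868, 163·5868+18·53137) = (17322499,1912950)

163 18
53137 5868
17322499 1912950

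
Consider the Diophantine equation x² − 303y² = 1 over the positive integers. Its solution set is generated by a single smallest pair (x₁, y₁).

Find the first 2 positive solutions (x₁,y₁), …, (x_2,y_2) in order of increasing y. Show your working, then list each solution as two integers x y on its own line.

2524 145
12741151 731960

[17; 2,2,5,2,2,34] for √303; ℓ=6 ⇒ convergent index 5
k=0  a_k=17  p_k/q_k = 17/1
…
k=2  a_k=2  p_k/q_k = 87/5
k=3  a_k=5  p_k/q_k = 470/27
k=4  a_k=2  p_k/q_k = 1027/59
k=5  a_k=2  p_k/q_k = 2524/145
fundamental: x₁=2524, y₁=145  (since 6370576 − 303·21025 = 1)
(2524+145√303)^2 = 12741151 + 731960√303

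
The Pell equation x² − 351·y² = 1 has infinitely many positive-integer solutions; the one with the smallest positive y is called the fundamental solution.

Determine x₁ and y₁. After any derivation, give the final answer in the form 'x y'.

62425 3332

d=351: √d = [18; 1,2,1,3,2,2,2,3,1,2,1,36] (ℓ=12, even), read p_11/q_11
a_0=18:  p_0=18·1+0=18,  q_0=18·0+1=1
a_1=1:  p_1=1·18+1=19,  q_1=1·1+0=1
…
a_3=1:  p_3=1·56+19=75,  q_3=1·3+1=4
a_4=3:  p_4=3·75+56=281,  q_4=3·4+3=15
a_5=2:  p_5=2·281+75=637,  q_5=2·15+4=34
…
a_9=1:  p_9=1·12796+3747=16543,  q_9=1·683+200=883
a_10=2:  p_10=2·16543+12796=45882,  q_10=2·883+683=2449
a_11=1:  p_11=1·45882+16543=62425,  q_11=1·2449+883=3332
→ (62425, 3332).  Check: 62425²=3896880625, 351·3332²=3896880624, difference 1.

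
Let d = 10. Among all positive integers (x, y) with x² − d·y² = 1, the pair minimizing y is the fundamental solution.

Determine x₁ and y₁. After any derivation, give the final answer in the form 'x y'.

d=10: √d = [3; 6] (ℓ=1, odd), read p_1/q_1
k=0  a_k=3  p_k/q_k = 3/1
k=1  a_k=6  p_k/q_k = 19/6
→ (19, 6).  Check: 19²=361, 10·6²=360, difference 1.

19 6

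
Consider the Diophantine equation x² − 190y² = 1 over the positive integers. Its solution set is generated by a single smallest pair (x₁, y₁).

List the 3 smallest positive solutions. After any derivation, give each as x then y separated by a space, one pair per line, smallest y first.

√190 = [13; 1,3,1,1,1,…,3,1,26, …], period ℓ=14 (even) → k=13
step 0: (13, 1)  from 13·(1,0) + (0,1)
step 1: (14, 1)  from 1·(13,1) + (1,0)
step 2: (55, 4)  from 3·(14,1) + (13,1)
…
step 4: (124, 9)  from 1·(69,5) + (55,4)
step 5: (193, 14)  from 1·(124,9) + (69,5)
step 6: (510, 37)  from 2·(193,14) + (124,9)
step 7: (1213, 88)  from 2·(510,37) + (193,14)
step 8: (2936, 213)  from 2·(1213,88) + (510,37)
…
step 10: (7085, 514)  from 1·(4149,301) + (2936,213)
step 11: (11234, 815)  from 1·(7085,514) + (4149,301)
step 12: (40787, 2959)  from 3·(11234,815) + (7085,514)
step 13: (52021, 3774)  from 1·(40787,2959) + (11234,815)
fundamental: x₁=52021, y₁=3774  (since 2706184441 − 190·14243076 = 1)
n=2: (52021,3774)∘(52021,3774) = (52021·52021+190·3774·3774, 52021·3774+3774·52021) = (5412368881,392654508)
n=3: (5412368881,392654508)∘(52021,3774) = (52021·5412368881+190·3774·392654508, 52021·392654508+3774·5412368881) = (563113683064981,40852560317562)

52021 3774
5412368881 392654508
563113683064981 40852560317562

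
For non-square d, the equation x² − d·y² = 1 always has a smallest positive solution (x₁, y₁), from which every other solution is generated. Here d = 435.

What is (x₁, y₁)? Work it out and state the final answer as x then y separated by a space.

146 7

√435 = [20; 1,5,1,40, …], period ℓ=4 (even) → k=3
step 0: (20, 1)  from 20·(1,0) + (0,1)
…
step 2: (125, 6)  from 5·(21,1) + (20,1)
step 3: (146, 7)  from 1·(125,6) + (21,1)
(x₁, y₁) = (146, 7);  146² − 435·7² = 1 ✓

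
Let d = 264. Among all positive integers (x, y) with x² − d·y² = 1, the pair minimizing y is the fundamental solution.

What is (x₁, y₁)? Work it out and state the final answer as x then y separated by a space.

65 4

d=264: √d = [16; 4,32] (ℓ=2, even), read p_1/q_1
k=0  a_k=16  p_k/q_k = 16/1
k=1  a_k=4  p_k/q_k = 65/4
fundamental: x₁=65, y₁=4  (since 4225 − 264·16 = 1)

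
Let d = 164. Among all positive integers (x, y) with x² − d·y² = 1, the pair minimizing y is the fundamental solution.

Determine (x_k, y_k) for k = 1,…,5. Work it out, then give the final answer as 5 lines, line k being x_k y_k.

2049 160
8396801 655680
34410088449 2686976480
141012534067201 11011228959360
577869330197301249 45124013588480800

√164 = [12; 1,4,6,4,1,24, …], period ℓ=6 (even) → k=5
a_0=12:  p_0=12·1+0=12,  q_0=12·0+1=1
a_1=1:  p_1=1·12+1=13,  q_1=1·1+0=1
a_2=4:  p_2=4·13+12=64,  q_2=4·1+1=5
a_3=6:  p_3=6·64+13=397,  q_3=6·5+1=31
a_4=4:  p_4=4·397+64=1652,  q_4=4·31+5=129
a_5=1:  p_5=1·1652+397=2049,  q_5=1·129+31=160
fundamental: x₁=2049, y₁=160  (since 4198401 − 164·25600 = 1)
k=2:  x_2 = 2049·2049+164·160·160 = 8396801,  y_2 = 2049·160+160·2049 = 655680
k=3:  x_3 = 2049·8396801+164·160·655680 = 34410088449,  y_3 = 2049·655680+160·8396801 = 2686976480
k=4:  x_4 = 2049·34410088449+164·160·2686976480 = 141012534067201,  y_4 = 2049·2686976480+160·34410088449 = 11011228959360
k=5:  x_5 = 2049·141012534067201+164·160·11011228959360 = 577869330197301249,  y_5 = 2049·11011228959360+160·141012534067201 = 45124013588480800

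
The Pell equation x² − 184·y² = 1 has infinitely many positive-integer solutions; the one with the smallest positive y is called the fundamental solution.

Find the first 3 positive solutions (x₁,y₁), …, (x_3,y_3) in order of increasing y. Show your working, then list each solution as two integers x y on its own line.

√184 → a₀=13, period (1,1,3,2,1,2,1,2,3,1,1,26); ℓ=12 even so k=11
i=0: a=13 ⇒ p=13, q=1
…
i=3: a=3 ⇒ p=95, q=7
i=4: a=2 ⇒ p=217, q=16
i=5: a=1 ⇒ p=312, q=23
…
i=8: a=2 ⇒ p=3147, q=232
…
i=10: a=1 ⇒ p=13741, q=1013
i=11: a=1 ⇒ p=24335, q=1794
→ (24335, 1794).  Check: 24335²=592192225, 184·1794²=592192224, difference 1.
(x_2, y_2) = (24335·24335 + 184·1794·1794, 24335·1794 + 1794·24335) = (1184384449, 87313980)
(x_3, y_3) = (24335·1184384449 + 184·1794·87313980, 24335·87313980 + 1794·1184384449) = (57643991108495, 4249571404806)

24335 1794
1184384449 87313980
57643991108495 4249571404806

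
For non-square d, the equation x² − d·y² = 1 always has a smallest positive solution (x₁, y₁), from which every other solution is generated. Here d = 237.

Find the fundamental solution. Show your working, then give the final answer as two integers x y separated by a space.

d=237: √d = [15; 2,1,1,7,10,7,1,1,2,30] (ℓ=10, even), read p_9/q_9
k=0  a_k=15  p_k/q_k = 15/1
…
k=2  a_k=1  p_k/q_k = 46/3
…
k=8  a_k=1  p_k/q_k = 90075/5851
k=9  a_k=2  p_k/q_k = 228151/14820
→ (228151, 14820).  Check: 228151²=52052878801, 237·14820²=52052878800, difference 1.

228151 14820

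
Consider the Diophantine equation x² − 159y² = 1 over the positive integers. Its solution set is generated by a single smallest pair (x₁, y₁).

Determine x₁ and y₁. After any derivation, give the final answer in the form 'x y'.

1324 105

d=159: √d = [12; 1,1,1,1,3,1,1,1,1,24] (ℓ=10, even), read p_9/q_9
a_0=12:  p_0=12·1+0=12,  q_0=12·0+1=1
a_1=1:  p_1=1·12+1=13,  q_1=1·1+0=1
…
a_4=1:  p_4=1·38+25=63,  q_4=1·3+2=5
…
a_8=1:  p_8=1·517+290=807,  q_8=1·41+23=64
a_9=1:  p_9=1·807+517=1324,  q_9=1·64+41=105
(x₁, y₁) = (1324, 105);  1324² − 159·105² = 1 ✓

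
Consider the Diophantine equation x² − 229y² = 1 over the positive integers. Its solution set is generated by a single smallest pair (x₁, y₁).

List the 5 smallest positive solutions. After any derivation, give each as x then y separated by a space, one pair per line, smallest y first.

5848201 386460
68402909872801 4520191516920
800067931842043513801 52869977098885735380
9357916158133073035999171201 618388505879356792878585840
109453949267819191656474935990205001 7232920556944267680961578290412300

√229 = [15; 7,1,1,7,30, …], period ℓ=5 (odd) → k=9
step 0: (15, 1)  from 15·(1,0) + (0,1)
…
step 2: (121, 8)  from 1·(106,7) + (15,1)
…
step 8: (776325, 51301)  from 1·(413926,27353) + (362399,23948)
step 9: (5848201, 386460)  from 7·(776325,51301) + (413926,27353)
(x₁, y₁) = (5848201, 386460);  5848201² − 229·386460² = 1 ✓
n=2: (5848201,386460)∘(5848201,386460) = (5848201·5848201+229·386460·386460, 5848201·386460+386460·5848201) = (68402909872801,4520191516920)
n=3: (68402909872801,4520191516920)∘(5848201,386460) = (5848201·68402909872801+229·386460·4520191516920, 5848201·4520191516920+386460·68402909872801) = (800067931842043513801,52869977098885735380)
n=4: (800067931842043513801,52869977098885735380)∘(5848201,386460) = (5848201·800067931842043513801+229·386460·52869977098885735380, 5848201·52869977098885735380+386460·800067931842043513801) = (9357916158133073035999171201,618388505879356792878585840)
n=5: (9357916158133073035999171201,618388505879356792878585840)∘(5848201,386460) = (5848201·9357916158133073035999171201+229·386460·618388505879356792878585840, 5848201·618388505879356792878585840+386460·9357916158133073035999171201) = (109453949267819191656474935990205001,7232920556944267680961578290412300)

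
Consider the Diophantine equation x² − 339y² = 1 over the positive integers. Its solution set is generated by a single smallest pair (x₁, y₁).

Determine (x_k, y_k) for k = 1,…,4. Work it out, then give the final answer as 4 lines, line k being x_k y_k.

d=339: √d = [18; 2,2,2,1,17,1,2,2,2,36] (ℓ=10, even), read p_9/q_9
i=0: a=18 ⇒ p=18, q=1
i=1: a=2 ⇒ p=37, q=2
…
i=4: a=1 ⇒ p=313, q=17
i=5: a=17 ⇒ p=5542, q=301
i=6: a=1 ⇒ p=5855, q=318
…
i=8: a=2 ⇒ p=40359, q=2192
i=9: a=2 ⇒ p=97970, q=5321
fundamental: x₁=97970, y₁=5321  (since 9598120900 − 339·28313041 = 1)
(x_2, y_2) = (97970·97970 + 339·5321·5321, 97970·5321 + 5321·97970) = (19196241799, 1042596740)
(x_3, y_3) = (97970·19196241799 + 339·5321·1042596740, 97970·1042596740 + 5321·19196241799) = (3761311617998090, 204286405230279)
(x_4, y_4) = (97970·3761311617998090 + 339·5321·204286405230279, 97970·204286405230279 + 5321·3761311617998090) = (736991398411349512801, 40027878239778270520)

97970 5321
19196241799 1042596740
3761311617998090 204286405230279
736991398411349512801 40027878239778270520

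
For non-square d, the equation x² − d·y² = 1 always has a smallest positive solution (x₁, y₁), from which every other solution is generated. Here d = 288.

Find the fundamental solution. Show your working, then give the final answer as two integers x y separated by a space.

17 1

√288 → a₀=16, period (1,32); ℓ=2 even so k=1
i=0: a=16 ⇒ p=16, q=1
i=1: a=1 ⇒ p=17, q=1
→ (17, 1).  Check: 17²=289, 288·1²=288, difference 1.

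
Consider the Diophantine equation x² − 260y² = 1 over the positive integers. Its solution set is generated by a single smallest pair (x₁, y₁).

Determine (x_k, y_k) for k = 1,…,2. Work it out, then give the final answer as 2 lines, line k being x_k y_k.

129 8
33281 2064

d=260: √d = [16; 8,32] (ℓ=2, even), read p_1/q_1
k=0  a_k=16  p_k/q_k = 16/1
k=1  a_k=8  p_k/q_k = 129/8
→ (129, 8).  Check: 129²=16641, 260·8²=16640, difference 1.
(129+8√260)^2 = 33281 + 2064√260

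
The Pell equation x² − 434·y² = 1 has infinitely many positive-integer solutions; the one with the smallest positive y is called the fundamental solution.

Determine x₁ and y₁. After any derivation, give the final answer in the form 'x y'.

d=434: √d = [20; 1,4,1,40] (ℓ=4, even), read p_3/q_3
a_0=20:  p_0=20·1+0=20,  q_0=20·0+1=1
…
a_2=4:  p_2=4·21+20=104,  q_2=4·1+1=5
a_3=1:  p_3=1·104+21=125,  q_3=1·5+1=6
→ (125, 6).  Check: 125²=15625, 434·6²=15624, difference 1.

125 6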